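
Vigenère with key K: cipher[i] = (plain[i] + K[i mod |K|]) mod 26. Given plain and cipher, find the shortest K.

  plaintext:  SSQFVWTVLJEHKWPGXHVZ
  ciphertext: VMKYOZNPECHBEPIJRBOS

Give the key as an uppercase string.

DUUTT

  i= 0: V-S =  3 → D
  i= 1: M-S = 20 → U
  i= 2: K-Q = 20 → U
  i= 3: Y-F = 19 → T
  i= 4: O-V = 19 → T
  i= 5: Z-W =  3 → D
  i= 6: N-T = 20 → U
  i= 7: P-V = 20 → U
  i= 8: E-L = 19 → T
  i= 9: C-J = 19 → T
  i=10: H-E =  3 → D
  i=11: B-H = 20 → U
  i=12: E-K = 20 → U
  i=13: P-W = 19 → T
  i=14: I-P = 19 → T
  i=15: J-G =  3 → D
  i=16: R-X = 20 → U
  i=17: B-H = 20 → U
  i=18: O-V = 19 → T
  i=19: S-Z = 19 → T
  shifts repeat with period 5: DUUTT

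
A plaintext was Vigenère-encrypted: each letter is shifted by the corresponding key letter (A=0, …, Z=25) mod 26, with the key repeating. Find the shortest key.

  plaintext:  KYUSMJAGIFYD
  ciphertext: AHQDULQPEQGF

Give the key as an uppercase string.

  i= 0: A-K = 16 → Q
  i= 1: H-Y =  9 → J
  i= 2: Q-U = 22 → W
  i= 3: D-S = 11 → L
  i= 4: U-M =  8 → I
  i= 5: L-J =  2 → C
  i= 6: Q-A = 16 → Q
  i= 7: P-G =  9 → J
  i= 8: E-I = 22 → W
  i= 9: Q-F = 11 → L
  i=10: G-Y =  8 → I
  i=11: F-D =  2 → C
  shifts repeat with period 6: QJWLIC

QJWLIC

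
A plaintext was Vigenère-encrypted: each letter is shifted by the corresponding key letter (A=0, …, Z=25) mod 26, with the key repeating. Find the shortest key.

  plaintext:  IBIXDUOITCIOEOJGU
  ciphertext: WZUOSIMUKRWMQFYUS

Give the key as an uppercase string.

  i= 0: W-I = 14 → O
  i= 1: Z-B = 24 → Y
  i= 2: U-I = 12 → M
  i= 3: O-X = 17 → R
  i= 4: S-D = 15 → P
  i= 5: I-U = 14 → O
  i= 6: M-O = 24 → Y
  i= 7: U-I = 12 → M
  i= 8: K-T = 17 → R
  i= 9: R-C = 15 → P
  i=10: W-I = 14 → O
  i=11: M-O = 24 → Y
  i=12: Q-E = 12 → M
  i=13: F-O = 17 → R
  i=14: Y-J = 15 → P
  i=15: U-G = 14 → O
  i=16: S-U = 24 → Y
  shifts repeat with period 5: OYMRP

OYMRP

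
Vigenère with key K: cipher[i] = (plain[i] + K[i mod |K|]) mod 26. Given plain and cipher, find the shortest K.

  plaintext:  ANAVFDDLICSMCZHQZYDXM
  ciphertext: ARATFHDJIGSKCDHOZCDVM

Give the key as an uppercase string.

AEAY

  i= 0: A-A =  0 → A
  i= 1: R-N =  4 → E
  i= 2: A-A =  0 → A
  i= 3: T-V = 24 → Y
  i= 4: F-F =  0 → A
  i= 5: H-D =  4 → E
  i= 6: D-D =  0 → A
  i= 7: J-L = 24 → Y
  i= 8: I-I =  0 → A
  i= 9: G-C =  4 → E
  i=10: S-S =  0 → A
  i=11: K-M = 24 → Y
  i=12: C-C =  0 → A
  i=13: D-Z =  4 → E
  i=14: H-H =  0 → A
  i=15: O-Q = 24 → Y
  i=16: Z-Z =  0 → A
  i=17: C-Y =  4 → E
  i=18: D-D =  0 → A
  i=19: V-X = 24 → Y
  i=20: M-M =  0 → A
  shifts repeat with period 4: AEAY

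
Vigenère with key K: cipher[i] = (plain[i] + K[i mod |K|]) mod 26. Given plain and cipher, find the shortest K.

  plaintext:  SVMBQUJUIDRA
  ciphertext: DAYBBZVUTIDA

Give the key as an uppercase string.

LFMA

  i= 0: D-S = 11 → L
  i= 1: A-V =  5 → F
  i= 2: Y-M = 12 → M
  i= 3: B-B =  0 → A
  i= 4: B-Q = 11 → L
  i= 5: Z-U =  5 → F
  i= 6: V-J = 12 → M
  i= 7: U-U =  0 → A
  i= 8: T-I = 11 → L
  i= 9: I-D =  5 → F
  i=10: D-R = 12 → M
  i=11: A-A =  0 → A
  shifts repeat with period 4: LFMA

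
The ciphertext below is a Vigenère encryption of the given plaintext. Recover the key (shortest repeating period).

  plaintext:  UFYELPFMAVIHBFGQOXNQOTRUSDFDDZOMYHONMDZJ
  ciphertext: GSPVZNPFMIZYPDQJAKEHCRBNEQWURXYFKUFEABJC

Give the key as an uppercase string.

MNRROYKT

  i= 0: G-U = 12 → M
  i= 1: S-F = 13 → N
  i= 2: P-Y = 17 → R
  i= 3: V-E = 17 → R
  i= 4: Z-L = 14 → O
  i= 5: N-P = 24 → Y
  i= 6: P-F = 10 → K
  i= 7: F-M = 19 → T
  i= 8: M-A = 12 → M
  i= 9: I-V = 13 → N
  i=10: Z-I = 17 → R
  i=11: Y-H = 17 → R
  i=12: P-B = 14 → O
  i=13: D-F = 24 → Y
  i=14: Q-G = 10 → K
  i=15: J-Q = 19 → T
  i=16: A-O = 12 → M
  i=17: K-X = 13 → N
  i=18: E-N = 17 → R
  i=19: H-Q = 17 → R
  i=20: C-O = 14 → O
  i=21: R-T = 24 → Y
  i=22: B-R = 10 → K
  i=23: N-U = 19 → T
  i=24: E-S = 12 → M
  i=25: Q-D = 13 → N
  i=26: W-F = 17 → R
  i=27: U-D = 17 → R
  i=28: R-D = 14 → O
  i=29: X-Z = 24 → Y
  i=30: Y-O = 10 → K
  i=31: F-M = 19 → T
  i=32: K-Y = 12 → M
  i=33: U-H = 13 → N
  i=34: F-O = 17 → R
  i=35: E-N = 17 → R
  i=36: A-M = 14 → O
  i=37: B-D = 24 → Y
  i=38: J-Z = 10 → K
  i=39: C-J = 19 → T
  shifts repeat with period 8: MNRROYKT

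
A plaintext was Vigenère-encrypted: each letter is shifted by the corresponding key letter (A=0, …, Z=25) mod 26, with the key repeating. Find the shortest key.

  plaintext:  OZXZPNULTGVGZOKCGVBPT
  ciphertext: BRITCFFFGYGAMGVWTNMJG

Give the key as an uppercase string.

NSLU

  i= 0: B-O = 13 → N
  i= 1: R-Z = 18 → S
  i= 2: I-X = 11 → L
  i= 3: T-Z = 20 → U
  i= 4: C-P = 13 → N
  i= 5: F-N = 18 → S
  i= 6: F-U = 11 → L
  i= 7: F-L = 20 → U
  i= 8: G-T = 13 → N
  i= 9: Y-G = 18 → S
  i=10: G-V = 11 → L
  i=11: A-G = 20 → U
  i=12: M-Z = 13 → N
  i=13: G-O = 18 → S
  i=14: V-K = 11 → L
  i=15: W-C = 20 → U
  i=16: T-G = 13 → N
  i=17: N-V = 18 → S
  i=18: M-B = 11 → L
  i=19: J-P = 20 → U
  i=20: G-T = 13 → N
  shifts repeat with period 4: NSLU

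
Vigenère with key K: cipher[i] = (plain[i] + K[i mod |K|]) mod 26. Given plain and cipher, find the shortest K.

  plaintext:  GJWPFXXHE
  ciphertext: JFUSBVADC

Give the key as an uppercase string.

DWY

  i= 0: J-G =  3 → D
  i= 1: F-J = 22 → W
  i= 2: U-W = 24 → Y
  i= 3: S-P =  3 → D
  i= 4: B-F = 22 → W
  i= 5: V-X = 24 → Y
  i= 6: A-X =  3 → D
  i= 7: D-H = 22 → W
  i= 8: C-E = 24 → Y
  shifts repeat with period 3: DWY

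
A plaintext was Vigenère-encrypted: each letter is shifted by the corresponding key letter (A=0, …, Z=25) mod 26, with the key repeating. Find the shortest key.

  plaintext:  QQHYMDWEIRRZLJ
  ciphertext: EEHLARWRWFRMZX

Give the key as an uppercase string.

  i= 0: E-Q = 14 → O
  i= 1: E-Q = 14 → O
  i= 2: H-H =  0 → A
  i= 3: L-Y = 13 → N
  i= 4: A-M = 14 → O
  i= 5: R-D = 14 → O
  i= 6: W-W =  0 → A
  i= 7: R-E = 13 → N
  i= 8: W-I = 14 → O
  i= 9: F-R = 14 → O
  i=10: R-R =  0 → A
  i=11: M-Z = 13 → N
  i=12: Z-L = 14 → O
  i=13: X-J = 14 → O
  shifts repeat with period 4: OOAN

OOAN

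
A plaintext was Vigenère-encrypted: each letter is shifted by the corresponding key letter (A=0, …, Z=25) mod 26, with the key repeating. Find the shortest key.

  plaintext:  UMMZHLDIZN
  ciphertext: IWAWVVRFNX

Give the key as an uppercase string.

  i= 0: I-U = 14 → O
  i= 1: W-M = 10 → K
  i= 2: A-M = 14 → O
  i= 3: W-Z = 23 → X
  i= 4: V-H = 14 → O
  i= 5: V-L = 10 → K
  i= 6: R-D = 14 → O
  i= 7: F-I = 23 → X
  i= 8: N-Z = 14 → O
  i= 9: X-N = 10 → K
  shifts repeat with period 4: OKOX

OKOX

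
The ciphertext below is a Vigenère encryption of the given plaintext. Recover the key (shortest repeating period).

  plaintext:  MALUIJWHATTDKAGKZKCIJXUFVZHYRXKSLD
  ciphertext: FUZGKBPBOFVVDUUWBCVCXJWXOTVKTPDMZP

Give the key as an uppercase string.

TUOMCS

  i= 0: F-M = 19 → T
  i= 1: U-A = 20 → U
  i= 2: Z-L = 14 → O
  i= 3: G-U = 12 → M
  i= 4: K-I =  2 → C
  i= 5: B-J = 18 → S
  i= 6: P-W = 19 → T
  i= 7: B-H = 20 → U
  i= 8: O-A = 14 → O
  i= 9: F-T = 12 → M
  i=10: V-T =  2 → C
  i=11: V-D = 18 → S
  i=12: D-K = 19 → T
  i=13: U-A = 20 → U
  i=14: U-G = 14 → O
  i=15: W-K = 12 → M
  i=16: B-Z =  2 → C
  i=17: C-K = 18 → S
  i=18: V-C = 19 → T
  i=19: C-I = 20 → U
  i=20: X-J = 14 → O
  i=21: J-X = 12 → M
  i=22: W-U =  2 → C
  i=23: X-F = 18 → S
  i=24: O-V = 19 → T
  i=25: T-Z = 20 → U
  i=26: V-H = 14 → O
  i=27: K-Y = 12 → M
  i=28: T-R =  2 → C
  i=29: P-X = 18 → S
  i=30: D-K = 19 → T
  i=31: M-S = 20 → U
  i=32: Z-L = 14 → O
  i=33: P-D = 12 → M
  shifts repeat with period 6: TUOMCS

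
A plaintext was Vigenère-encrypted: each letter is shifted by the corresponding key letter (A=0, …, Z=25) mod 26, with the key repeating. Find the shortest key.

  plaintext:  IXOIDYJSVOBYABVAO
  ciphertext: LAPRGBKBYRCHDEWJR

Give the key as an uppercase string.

  i= 0: L-I =  3 → D
  i= 1: A-X =  3 → D
  i= 2: P-O =  1 → B
  i= 3: R-I =  9 → J
  i= 4: G-D =  3 → D
  i= 5: B-Y =  3 → D
  i= 6: K-J =  1 → B
  i= 7: B-S =  9 → J
  i= 8: Y-V =  3 → D
  i= 9: R-O =  3 → D
  i=10: C-B =  1 → B
  i=11: H-Y =  9 → J
  i=12: D-A =  3 → D
  i=13: E-B =  3 → D
  i=14: W-V =  1 → B
  i=15: J-A =  9 → J
  i=16: R-O =  3 → D
  shifts repeat with period 4: DDBJ

DDBJ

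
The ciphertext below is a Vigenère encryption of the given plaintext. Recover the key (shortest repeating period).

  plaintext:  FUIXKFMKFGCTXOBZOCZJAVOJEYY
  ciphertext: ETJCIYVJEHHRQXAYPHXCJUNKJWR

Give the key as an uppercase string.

ZZBFYTJ

  i= 0: E-F = 25 → Z
  i= 1: T-U = 25 → Z
  i= 2: J-I =  1 → B
  i= 3: C-X =  5 → F
  i= 4: I-K = 24 → Y
  i= 5: Y-F = 19 → T
  i= 6: V-M =  9 → J
  i= 7: J-K = 25 → Z
  i= 8: E-F = 25 → Z
  i= 9: H-G =  1 → B
  i=10: H-C =  5 → F
  i=11: R-T = 24 → Y
  i=12: Q-X = 19 → T
  i=13: X-O =  9 → J
  i=14: A-B = 25 → Z
  i=15: Y-Z = 25 → Z
  i=16: P-O =  1 → B
  i=17: H-C =  5 → F
  i=18: X-Z = 24 → Y
  i=19: C-J = 19 → T
  i=20: J-A =  9 → J
  i=21: U-V = 25 → Z
  i=22: N-O = 25 → Z
  i=23: K-J =  1 → B
  i=24: J-E =  5 → F
  i=25: W-Y = 24 → Y
  i=26: R-Y = 19 → T
  shifts repeat with period 7: ZZBFYTJ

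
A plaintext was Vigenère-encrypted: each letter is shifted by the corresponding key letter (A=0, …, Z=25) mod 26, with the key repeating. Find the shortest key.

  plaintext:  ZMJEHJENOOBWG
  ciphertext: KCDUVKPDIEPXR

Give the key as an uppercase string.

  i= 0: K-Z = 11 → L
  i= 1: C-M = 16 → Q
  i= 2: D-J = 20 → U
  i= 3: U-E = 16 → Q
  i= 4: V-H = 14 → O
  i= 5: K-J =  1 → B
  i= 6: P-E = 11 → L
  i= 7: D-N = 16 → Q
  i= 8: I-O = 20 → U
  i= 9: E-O = 16 → Q
  i=10: P-B = 14 → O
  i=11: X-W =  1 → B
  i=12: R-G = 11 → L
  shifts repeat with period 6: LQUQOB

LQUQOB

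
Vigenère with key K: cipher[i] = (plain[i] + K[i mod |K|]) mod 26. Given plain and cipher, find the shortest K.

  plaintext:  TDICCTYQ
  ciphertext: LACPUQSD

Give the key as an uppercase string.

SXUN

  i= 0: L-T = 18 → S
  i= 1: A-D = 23 → X
  i= 2: C-I = 20 → U
  i= 3: P-C = 13 → N
  i= 4: U-C = 18 → S
  i= 5: Q-T = 23 → X
  i= 6: S-Y = 20 → U
  i= 7: D-Q = 13 → N
  shifts repeat with period 4: SXUN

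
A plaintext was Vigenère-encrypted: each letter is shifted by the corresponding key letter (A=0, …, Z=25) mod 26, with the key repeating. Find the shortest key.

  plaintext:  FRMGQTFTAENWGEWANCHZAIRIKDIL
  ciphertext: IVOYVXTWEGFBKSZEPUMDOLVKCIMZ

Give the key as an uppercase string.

DECSFEO

  i= 0: I-F =  3 → D
  i= 1: V-R =  4 → E
  i= 2: O-M =  2 → C
  i= 3: Y-G = 18 → S
  i= 4: V-Q =  5 → F
  i= 5: X-T =  4 → E
  i= 6: T-F = 14 → O
  i= 7: W-T =  3 → D
  i= 8: E-A =  4 → E
  i= 9: G-E =  2 → C
  i=10: F-N = 18 → S
  i=11: B-W =  5 → F
  i=12: K-G =  4 → E
  i=13: S-E = 14 → O
  i=14: Z-W =  3 → D
  i=15: E-A =  4 → E
  i=16: P-N =  2 → C
  i=17: U-C = 18 → S
  i=18: M-H =  5 → F
  i=19: D-Z =  4 → E
  i=20: O-A = 14 → O
  i=21: L-I =  3 → D
  i=22: V-R =  4 → E
  i=23: K-I =  2 → C
  i=24: C-K = 18 → S
  i=25: I-D =  5 → F
  i=26: M-I =  4 → E
  i=27: Z-L = 14 → O
  shifts repeat with period 7: DECSFEO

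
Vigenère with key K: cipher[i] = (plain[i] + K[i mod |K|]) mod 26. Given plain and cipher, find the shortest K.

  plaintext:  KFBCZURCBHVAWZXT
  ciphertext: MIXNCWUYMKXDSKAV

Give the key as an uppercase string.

CDWLD

  i= 0: M-K =  2 → C
  i= 1: I-F =  3 → D
  i= 2: X-B = 22 → W
  i= 3: N-C = 11 → L
  i= 4: C-Z =  3 → D
  i= 5: W-U =  2 → C
  i= 6: U-R =  3 → D
  i= 7: Y-C = 22 → W
  i= 8: M-B = 11 → L
  i= 9: K-H =  3 → D
  i=10: X-V =  2 → C
  i=11: D-A =  3 → D
  i=12: S-W = 22 → W
  i=13: K-Z = 11 → L
  i=14: A-X =  3 → D
  i=15: V-T =  2 → C
  shifts repeat with period 5: CDWLD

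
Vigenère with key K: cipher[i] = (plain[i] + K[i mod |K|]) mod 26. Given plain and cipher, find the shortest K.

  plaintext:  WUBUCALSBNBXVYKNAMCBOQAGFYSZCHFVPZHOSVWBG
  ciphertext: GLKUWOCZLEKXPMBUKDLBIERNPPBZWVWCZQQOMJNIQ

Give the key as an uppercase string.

  i= 0: G-W = 10 → K
  i= 1: L-U = 17 → R
  i= 2: K-B =  9 → J
  i= 3: U-U =  0 → A
  i= 4: W-C = 20 → U
  i= 5: O-A = 14 → O
  i= 6: C-L = 17 → R
  i= 7: Z-S =  7 → H
  i= 8: L-B = 10 → K
  i= 9: E-N = 17 → R
  i=10: K-B =  9 → J
  i=11: X-X =  0 → A
  i=12: P-V = 20 → U
  i=13: M-Y = 14 → O
  i=14: B-K = 17 → R
  i=15: U-N =  7 → H
  i=16: K-A = 10 → K
  i=17: D-M = 17 → R
  i=18: L-C =  9 → J
  i=19: B-B =  0 → A
  i=20: I-O = 20 → U
  i=21: E-Q = 14 → O
  i=22: R-A = 17 → R
  i=23: N-G =  7 → H
  i=24: P-F = 10 → K
  i=25: P-Y = 17 → R
  i=26: B-S =  9 → J
  i=27: Z-Z =  0 → A
  i=28: W-C = 20 → U
  i=29: V-H = 14 → O
  i=30: W-F = 17 → R
  i=31: C-V =  7 → H
  i=32: Z-P = 10 → K
  i=33: Q-Z = 17 → R
  i=34: Q-H =  9 → J
  i=35: O-O =  0 → A
  i=36: M-S = 20 → U
  i=37: J-V = 14 → O
  i=38: N-W = 17 → R
  i=39: I-B =  7 → H
  i=40: Q-G = 10 → K
  shifts repeat with period 8: KRJAUORH

KRJAUORH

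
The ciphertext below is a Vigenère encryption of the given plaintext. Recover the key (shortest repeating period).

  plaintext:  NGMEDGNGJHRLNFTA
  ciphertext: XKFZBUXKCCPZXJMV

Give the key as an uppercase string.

KETVYO

  i= 0: X-N = 10 → K
  i= 1: K-G =  4 → E
  i= 2: F-M = 19 → T
  i= 3: Z-E = 21 → V
  i= 4: B-D = 24 → Y
  i= 5: U-G = 14 → O
  i= 6: X-N = 10 → K
  i= 7: K-G =  4 → E
  i= 8: C-J = 19 → T
  i= 9: C-H = 21 → V
  i=10: P-R = 24 → Y
  i=11: Z-L = 14 → O
  i=12: X-N = 10 → K
  i=13: J-F =  4 → E
  i=14: M-T = 19 → T
  i=15: V-A = 21 → V
  shifts repeat with period 6: KETVYO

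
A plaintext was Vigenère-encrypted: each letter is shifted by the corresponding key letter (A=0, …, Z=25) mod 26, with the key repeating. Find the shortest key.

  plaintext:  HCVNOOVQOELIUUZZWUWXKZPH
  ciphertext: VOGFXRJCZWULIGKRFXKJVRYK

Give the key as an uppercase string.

OMLSJD

  i= 0: V-H = 14 → O
  i= 1: O-C = 12 → M
  i= 2: G-V = 11 → L
  i= 3: F-N = 18 → S
  i= 4: X-O =  9 → J
  i= 5: R-O =  3 → D
  i= 6: J-V = 14 → O
  i= 7: C-Q = 12 → M
  i= 8: Z-O = 11 → L
  i= 9: W-E = 18 → S
  i=10: U-L =  9 → J
  i=11: L-I =  3 → D
  i=12: I-U = 14 → O
  i=13: G-U = 12 → M
  i=14: K-Z = 11 → L
  i=15: R-Z = 18 → S
  i=16: F-W =  9 → J
  i=17: X-U =  3 → D
  i=18: K-W = 14 → O
  i=19: J-X = 12 → M
  i=20: V-K = 11 → L
  i=21: R-Z = 18 → S
  i=22: Y-P =  9 → J
  i=23: K-H =  3 → D
  shifts repeat with period 6: OMLSJD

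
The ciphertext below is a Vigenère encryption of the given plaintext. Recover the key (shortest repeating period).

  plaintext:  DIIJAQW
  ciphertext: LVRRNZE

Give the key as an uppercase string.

  i= 0: L-D =  8 → I
  i= 1: V-I = 13 → N
  i= 2: R-I =  9 → J
  i= 3: R-J =  8 → I
  i= 4: N-A = 13 → N
  i= 5: Z-Q =  9 → J
  i= 6: E-W =  8 → I
  shifts repeat with period 3: INJ

INJ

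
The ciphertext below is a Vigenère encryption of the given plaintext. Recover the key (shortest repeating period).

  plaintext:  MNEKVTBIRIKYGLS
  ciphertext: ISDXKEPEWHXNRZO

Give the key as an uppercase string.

  i= 0: I-M = 22 → W
  i= 1: S-N =  5 → F
  i= 2: D-E = 25 → Z
  i= 3: X-K = 13 → N
  i= 4: K-V = 15 → P
  i= 5: E-T = 11 → L
  i= 6: P-B = 14 → O
  i= 7: E-I = 22 → W
  i= 8: W-R =  5 → F
  i= 9: H-I = 25 → Z
  i=10: X-K = 13 → N
  i=11: N-Y = 15 → P
  i=12: R-G = 11 → L
  i=13: Z-L = 14 → O
  i=14: O-S = 22 → W
  shifts repeat with period 7: WFZNPLO

WFZNPLO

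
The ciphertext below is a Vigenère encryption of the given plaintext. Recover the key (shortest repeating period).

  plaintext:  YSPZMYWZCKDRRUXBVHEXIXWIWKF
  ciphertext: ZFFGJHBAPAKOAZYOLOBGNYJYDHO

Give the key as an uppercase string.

  i= 0: Z-Y =  1 → B
  i= 1: F-S = 13 → N
  i= 2: F-P = 16 → Q
  i= 3: G-Z =  7 → H
  i= 4: J-M = 23 → X
  i= 5: H-Y =  9 → J
  i= 6: B-W =  5 → F
  i= 7: A-Z =  1 → B
  i= 8: P-C = 13 → N
  i= 9: A-K = 16 → Q
  i=10: K-D =  7 → H
  i=11: O-R = 23 → X
  i=12: A-R =  9 → J
  i=13: Z-U =  5 → F
  i=14: Y-X =  1 → B
  i=15: O-B = 13 → N
  i=16: L-V = 16 → Q
  i=17: O-H =  7 → H
  i=18: B-E = 23 → X
  i=19: G-X =  9 → J
  i=20: N-I =  5 → F
  i=21: Y-X =  1 → B
  i=22: J-W = 13 → N
  i=23: Y-I = 16 → Q
  i=24: D-W =  7 → H
  i=25: H-K = 23 → X
  i=26: O-F =  9 → J
  shifts repeat with period 7: BNQHXJF

BNQHXJF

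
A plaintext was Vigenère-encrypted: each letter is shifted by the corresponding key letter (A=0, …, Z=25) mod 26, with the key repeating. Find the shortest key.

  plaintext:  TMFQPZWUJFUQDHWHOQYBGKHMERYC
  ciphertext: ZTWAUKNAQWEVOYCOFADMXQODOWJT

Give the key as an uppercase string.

  i= 0: Z-T =  6 → G
  i= 1: T-M =  7 → H
  i= 2: W-F = 17 → R
  i= 3: A-Q = 10 → K
  i= 4: U-P =  5 → F
  i= 5: K-Z = 11 → L
  i= 6: N-W = 17 → R
  i= 7: A-U =  6 → G
  i= 8: Q-J =  7 → H
  i= 9: W-F = 17 → R
  i=10: E-U = 10 → K
  i=11: V-Q =  5 → F
  i=12: O-D = 11 → L
  i=13: Y-H = 17 → R
  i=14: C-W =  6 → G
  i=15: O-H =  7 → H
  i=16: F-O = 17 → R
  i=17: A-Q = 10 → K
  i=18: D-Y =  5 → F
  i=19: M-B = 11 → L
  i=20: X-G = 17 → R
  i=21: Q-K =  6 → G
  i=22: O-H =  7 → H
  i=23: D-M = 17 → R
  i=24: O-E = 10 → K
  i=25: W-R =  5 → F
  i=26: J-Y = 11 → L
  i=27: T-C = 17 → R
  shifts repeat with period 7: GHRKFLR

GHRKFLR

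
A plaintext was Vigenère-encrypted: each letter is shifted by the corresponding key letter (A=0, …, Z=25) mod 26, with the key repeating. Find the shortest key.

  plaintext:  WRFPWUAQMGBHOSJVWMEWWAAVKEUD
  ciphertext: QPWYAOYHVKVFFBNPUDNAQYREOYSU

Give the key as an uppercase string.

UYRJE

  i= 0: Q-W = 20 → U
  i= 1: P-R = 24 → Y
  i= 2: W-F = 17 → R
  i= 3: Y-P =  9 → J
  i= 4: A-W =  4 → E
  i= 5: O-U = 20 → U
  i= 6: Y-A = 24 → Y
  i= 7: H-Q = 17 → R
  i= 8: V-M =  9 → J
  i= 9: K-G =  4 → E
  i=10: V-B = 20 → U
  i=11: F-H = 24 → Y
  i=12: F-O = 17 → R
  i=13: B-S =  9 → J
  i=14: N-J =  4 → E
  i=15: P-V = 20 → U
  i=16: U-W = 24 → Y
  i=17: D-M = 17 → R
  i=18: N-E =  9 → J
  i=19: A-W =  4 → E
  i=20: Q-W = 20 → U
  i=21: Y-A = 24 → Y
  i=22: R-A = 17 → R
  i=23: E-V =  9 → J
  i=24: O-K =  4 → E
  i=25: Y-E = 20 → U
  i=26: S-U = 24 → Y
  i=27: U-D = 17 → R
  shifts repeat with period 5: UYRJE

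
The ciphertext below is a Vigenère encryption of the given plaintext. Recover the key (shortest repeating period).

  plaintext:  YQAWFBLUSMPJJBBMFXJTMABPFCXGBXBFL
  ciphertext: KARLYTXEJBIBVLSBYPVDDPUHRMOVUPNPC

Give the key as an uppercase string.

  i= 0: K-Y = 12 → M
  i= 1: A-Q = 10 → K
  i= 2: R-A = 17 → R
  i= 3: L-W = 15 → P
  i= 4: Y-F = 19 → T
  i= 5: T-B = 18 → S
  i= 6: X-L = 12 → M
  i= 7: E-U = 10 → K
  i= 8: J-S = 17 → R
  i= 9: B-M = 15 → P
  i=10: I-P = 19 → T
  i=11: B-J = 18 → S
  i=12: V-J = 12 → M
  i=13: L-B = 10 → K
  i=14: S-B = 17 → R
  i=15: B-M = 15 → P
  i=16: Y-F = 19 → T
  i=17: P-X = 18 → S
  i=18: V-J = 12 → M
  i=19: D-T = 10 → K
  i=20: D-M = 17 → R
  i=21: P-A = 15 → P
  i=22: U-B = 19 → T
  i=23: H-P = 18 → S
  i=24: R-F = 12 → M
  i=25: M-C = 10 → K
  i=26: O-X = 17 → R
  i=27: V-G = 15 → P
  i=28: U-B = 19 → T
  i=29: P-X = 18 → S
  i=30: N-B = 12 → M
  i=31: P-F = 10 → K
  i=32: C-L = 17 → R
  shifts repeat with period 6: MKRPTS

MKRPTS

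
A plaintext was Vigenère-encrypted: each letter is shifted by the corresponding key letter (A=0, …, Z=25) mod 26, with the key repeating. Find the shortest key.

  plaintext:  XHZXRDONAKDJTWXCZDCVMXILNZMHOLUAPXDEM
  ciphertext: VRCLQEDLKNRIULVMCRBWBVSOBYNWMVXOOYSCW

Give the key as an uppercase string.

YKDOZBP

  i= 0: V-X = 24 → Y
  i= 1: R-H = 10 → K
  i= 2: C-Z =  3 → D
  i= 3: L-X = 14 → O
  i= 4: Q-R = 25 → Z
  i= 5: E-D =  1 → B
  i= 6: D-O = 15 → P
  i= 7: L-N = 24 → Y
  i= 8: K-A = 10 → K
  i= 9: N-K =  3 → D
  i=10: R-D = 14 → O
  i=11: I-J = 25 → Z
  i=12: U-T =  1 → B
  i=13: L-W = 15 → P
  i=14: V-X = 24 → Y
  i=15: M-C = 10 → K
  i=16: C-Z =  3 → D
  i=17: R-D = 14 → O
  i=18: B-C = 25 → Z
  i=19: W-V =  1 → B
  i=20: B-M = 15 → P
  i=21: V-X = 24 → Y
  i=22: S-I = 10 → K
  i=23: O-L =  3 → D
  i=24: B-N = 14 → O
  i=25: Y-Z = 25 → Z
  i=26: N-M =  1 → B
  i=27: W-H = 15 → P
  i=28: M-O = 24 → Y
  i=29: V-L = 10 → K
  i=30: X-U =  3 → D
  i=31: O-A = 14 → O
  i=32: O-P = 25 → Z
  i=33: Y-X =  1 → B
  i=34: S-D = 15 → P
  i=35: C-E = 24 → Y
  i=36: W-M = 10 → K
  shifts repeat with period 7: YKDOZBP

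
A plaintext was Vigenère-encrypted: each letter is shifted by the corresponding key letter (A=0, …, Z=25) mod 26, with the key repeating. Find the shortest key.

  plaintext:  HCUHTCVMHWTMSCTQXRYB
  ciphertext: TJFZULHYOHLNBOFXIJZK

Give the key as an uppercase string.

MHLSBJM

  i= 0: T-H = 12 → M
  i= 1: J-C =  7 → H
  i= 2: F-U = 11 → L
  i= 3: Z-H = 18 → S
  i= 4: U-T =  1 → B
  i= 5: L-C =  9 → J
  i= 6: H-V = 12 → M
  i= 7: Y-M = 12 → M
  i= 8: O-H =  7 → H
  i= 9: H-W = 11 → L
  i=10: L-T = 18 → S
  i=11: N-M =  1 → B
  i=12: B-S =  9 → J
  i=13: O-C = 12 → M
  i=14: F-T = 12 → M
  i=15: X-Q =  7 → H
  i=16: I-X = 11 → L
  i=17: J-R = 18 → S
  i=18: Z-Y =  1 → B
  i=19: K-B =  9 → J
  shifts repeat with period 7: MHLSBJM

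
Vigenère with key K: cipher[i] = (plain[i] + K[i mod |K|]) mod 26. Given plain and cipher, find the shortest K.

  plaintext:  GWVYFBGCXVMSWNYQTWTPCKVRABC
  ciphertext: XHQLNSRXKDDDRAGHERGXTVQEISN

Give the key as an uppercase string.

  i= 0: X-G = 17 → R
  i= 1: H-W = 11 → L
  i= 2: Q-V = 21 → V
  i= 3: L-Y = 13 → N
  i= 4: N-F =  8 → I
  i= 5: S-B = 17 → R
  i= 6: R-G = 11 → L
  i= 7: X-C = 21 → V
  i= 8: K-X = 13 → N
  i= 9: D-V =  8 → I
  i=10: D-M = 17 → R
  i=11: D-S = 11 → L
  i=12: R-W = 21 → V
  i=13: A-N = 13 → N
  i=14: G-Y =  8 → I
  i=15: H-Q = 17 → R
  i=16: E-T = 11 → L
  i=17: R-W = 21 → V
  i=18: G-T = 13 → N
  i=19: X-P =  8 → I
  i=20: T-C = 17 → R
  i=21: V-K = 11 → L
  i=22: Q-V = 21 → V
  i=23: E-R = 13 → N
  i=24: I-A =  8 → I
  i=25: S-B = 17 → R
  i=26: N-C = 11 → L
  shifts repeat with period 5: RLVNI

RLVNI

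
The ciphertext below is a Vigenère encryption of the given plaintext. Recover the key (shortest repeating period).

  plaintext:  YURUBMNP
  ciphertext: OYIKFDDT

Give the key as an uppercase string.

  i= 0: O-Y = 16 → Q
  i= 1: Y-U =  4 → E
  i= 2: I-R = 17 → R
  i= 3: K-U = 16 → Q
  i= 4: F-B =  4 → E
  i= 5: D-M = 17 → R
  i= 6: D-N = 16 → Q
  i= 7: T-P =  4 → E
  shifts repeat with period 3: QER

QER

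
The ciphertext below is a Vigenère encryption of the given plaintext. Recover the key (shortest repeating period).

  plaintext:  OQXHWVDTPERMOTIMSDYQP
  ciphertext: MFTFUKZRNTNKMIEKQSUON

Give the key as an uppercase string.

  i= 0: M-O = 24 → Y
  i= 1: F-Q = 15 → P
  i= 2: T-X = 22 → W
  i= 3: F-H = 24 → Y
  i= 4: U-W = 24 → Y
  i= 5: K-V = 15 → P
  i= 6: Z-D = 22 → W
  i= 7: R-T = 24 → Y
  i= 8: N-P = 24 → Y
  i= 9: T-E = 15 → P
  i=10: N-R = 22 → W
  i=11: K-M = 24 → Y
  i=12: M-O = 24 → Y
  i=13: I-T = 15 → P
  i=14: E-I = 22 → W
  i=15: K-M = 24 → Y
  i=16: Q-S = 24 → Y
  i=17: S-D = 15 → P
  i=18: U-Y = 22 → W
  i=19: O-Q = 24 → Y
  i=20: N-P = 24 → Y
  shifts repeat with period 4: YPWY

YPWY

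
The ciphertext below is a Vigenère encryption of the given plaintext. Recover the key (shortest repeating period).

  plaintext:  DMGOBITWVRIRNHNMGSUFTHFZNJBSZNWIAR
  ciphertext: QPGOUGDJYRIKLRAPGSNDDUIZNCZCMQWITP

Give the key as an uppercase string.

NDAATYK

  i= 0: Q-D = 13 → N
  i= 1: P-M =  3 → D
  i= 2: G-G =  0 → A
  i= 3: O-O =  0 → A
  i= 4: U-B = 19 → T
  i= 5: G-I = 24 → Y
  i= 6: D-T = 10 → K
  i= 7: J-W = 13 → N
  i= 8: Y-V =  3 → D
  i= 9: R-R =  0 → A
  i=10: I-I =  0 → A
  i=11: K-R = 19 → T
  i=12: L-N = 24 → Y
  i=13: R-H = 10 → K
  i=14: A-N = 13 → N
  i=15: P-M =  3 → D
  i=16: G-G =  0 → A
  i=17: S-S =  0 → A
  i=18: N-U = 19 → T
  i=19: D-F = 24 → Y
  i=20: D-T = 10 → K
  i=21: U-H = 13 → N
  i=22: I-F =  3 → D
  i=23: Z-Z =  0 → A
  i=24: N-N =  0 → A
  i=25: C-J = 19 → T
  i=26: Z-B = 24 → Y
  i=27: C-S = 10 → K
  i=28: M-Z = 13 → N
  i=29: Q-N =  3 → D
  i=30: W-W =  0 → A
  i=31: I-I =  0 → A
  i=32: T-A = 19 → T
  i=33: P-R = 24 → Y
  shifts repeat with period 7: NDAATYK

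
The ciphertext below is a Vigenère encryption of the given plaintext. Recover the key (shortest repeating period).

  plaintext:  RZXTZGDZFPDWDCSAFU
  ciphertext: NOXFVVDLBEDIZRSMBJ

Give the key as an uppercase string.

WPAM

  i= 0: N-R = 22 → W
  i= 1: O-Z = 15 → P
  i= 2: X-X =  0 → A
  i= 3: F-T = 12 → M
  i= 4: V-Z = 22 → W
  i= 5: V-G = 15 → P
  i= 6: D-D =  0 → A
  i= 7: L-Z = 12 → M
  i= 8: B-F = 22 → W
  i= 9: E-P = 15 → P
  i=10: D-D =  0 → A
  i=11: I-W = 12 → M
  i=12: Z-D = 22 → W
  i=13: R-C = 15 → P
  i=14: S-S =  0 → A
  i=15: M-A = 12 → M
  i=16: B-F = 22 → W
  i=17: J-U = 15 → P
  shifts repeat with period 4: WPAM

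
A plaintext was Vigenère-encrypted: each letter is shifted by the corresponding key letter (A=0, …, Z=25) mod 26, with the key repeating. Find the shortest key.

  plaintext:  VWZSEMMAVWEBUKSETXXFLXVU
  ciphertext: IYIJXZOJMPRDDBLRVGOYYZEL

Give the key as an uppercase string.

NCJRT

  i= 0: I-V = 13 → N
  i= 1: Y-W =  2 → C
  i= 2: I-Z =  9 → J
  i= 3: J-S = 17 → R
  i= 4: X-E = 19 → T
  i= 5: Z-M = 13 → N
  i= 6: O-M =  2 → C
  i= 7: J-A =  9 → J
  i= 8: M-V = 17 → R
  i= 9: P-W = 19 → T
  i=10: R-E = 13 → N
  i=11: D-B =  2 → C
  i=12: D-U =  9 → J
  i=13: B-K = 17 → R
  i=14: L-S = 19 → T
  i=15: R-E = 13 → N
  i=16: V-T =  2 → C
  i=17: G-X =  9 → J
  i=18: O-X = 17 → R
  i=19: Y-F = 19 → T
  i=20: Y-L = 13 → N
  i=21: Z-X =  2 → C
  i=22: E-V =  9 → J
  i=23: L-U = 17 → R
  shifts repeat with period 5: NCJRT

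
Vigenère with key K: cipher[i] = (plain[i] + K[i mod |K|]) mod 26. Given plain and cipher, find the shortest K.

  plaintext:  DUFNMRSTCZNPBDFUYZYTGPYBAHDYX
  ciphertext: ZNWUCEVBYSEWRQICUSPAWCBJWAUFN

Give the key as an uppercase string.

  i= 0: Z-D = 22 → W
  i= 1: N-U = 19 → T
  i= 2: W-F = 17 → R
  i= 3: U-N =  7 → H
  i= 4: C-M = 16 → Q
  i= 5: E-R = 13 → N
  i= 6: V-S =  3 → D
  i= 7: B-T =  8 → I
  i= 8: Y-C = 22 → W
  i= 9: S-Z = 19 → T
  i=10: E-N = 17 → R
  i=11: W-P =  7 → H
  i=12: R-B = 16 → Q
  i=13: Q-D = 13 → N
  i=14: I-F =  3 → D
  i=15: C-U =  8 → I
  i=16: U-Y = 22 → W
  i=17: S-Z = 19 → T
  i=18: P-Y = 17 → R
  i=19: A-T =  7 → H
  i=20: W-G = 16 → Q
  i=21: C-P = 13 → N
  i=22: B-Y =  3 → D
  i=23: J-B =  8 → I
  i=24: W-A = 22 → W
  i=25: A-H = 19 → T
  i=26: U-D = 17 → R
  i=27: F-Y =  7 → H
  i=28: N-X = 16 → Q
  shifts repeat with period 8: WTRHQNDI

WTRHQNDI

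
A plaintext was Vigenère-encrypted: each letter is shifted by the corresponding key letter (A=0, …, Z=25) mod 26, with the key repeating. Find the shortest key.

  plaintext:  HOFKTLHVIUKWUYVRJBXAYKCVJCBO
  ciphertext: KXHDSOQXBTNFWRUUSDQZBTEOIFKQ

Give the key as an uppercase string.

DJCTZ

  i= 0: K-H =  3 → D
  i= 1: X-O =  9 → J
  i= 2: H-F =  2 → C
  i= 3: D-K = 19 → T
  i= 4: S-T = 25 → Z
  i= 5: O-L =  3 → D
  i= 6: Q-H =  9 → J
  i= 7: X-V =  2 → C
  i= 8: B-I = 19 → T
  i= 9: T-U = 25 → Z
  i=10: N-K =  3 → D
  i=11: F-W =  9 → J
  i=12: W-U =  2 → C
  i=13: R-Y = 19 → T
  i=14: U-V = 25 → Z
  i=15: U-R =  3 → D
  i=16: S-J =  9 → J
  i=17: D-B =  2 → C
  i=18: Q-X = 19 → T
  i=19: Z-A = 25 → Z
  i=20: B-Y =  3 → D
  i=21: T-K =  9 → J
  i=22: E-C =  2 → C
  i=23: O-V = 19 → T
  i=24: I-J = 25 → Z
  i=25: F-C =  3 → D
  i=26: K-B =  9 → J
  i=27: Q-O =  2 → C
  shifts repeat with period 5: DJCTZ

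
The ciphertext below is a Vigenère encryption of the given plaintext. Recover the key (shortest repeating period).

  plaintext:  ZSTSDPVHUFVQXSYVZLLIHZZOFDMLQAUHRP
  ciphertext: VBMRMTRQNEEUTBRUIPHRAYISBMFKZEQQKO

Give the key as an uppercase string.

WJTZJE

  i= 0: V-Z = 22 → W
  i= 1: B-S =  9 → J
  i= 2: M-T = 19 → T
  i= 3: R-S = 25 → Z
  i= 4: M-D =  9 → J
  i= 5: T-P =  4 → E
  i= 6: R-V = 22 → W
  i= 7: Q-H =  9 → J
  i= 8: N-U = 19 → T
  i= 9: E-F = 25 → Z
  i=10: E-V =  9 → J
  i=11: U-Q =  4 → E
  i=12: T-X = 22 → W
  i=13: B-S =  9 → J
  i=14: R-Y = 19 → T
  i=15: U-V = 25 → Z
  i=16: I-Z =  9 → J
  i=17: P-L =  4 → E
  i=18: H-L = 22 → W
  i=19: R-I =  9 → J
  i=20: A-H = 19 → T
  i=21: Y-Z = 25 → Z
  i=22: I-Z =  9 → J
  i=23: S-O =  4 → E
  i=24: B-F = 22 → W
  i=25: M-D =  9 → J
  i=26: F-M = 19 → T
  i=27: K-L = 25 → Z
  i=28: Z-Q =  9 → J
  i=29: E-A =  4 → E
  i=30: Q-U = 22 → W
  i=31: Q-H =  9 → J
  i=32: K-R = 19 → T
  i=33: O-P = 25 → Z
  shifts repeat with period 6: WJTZJE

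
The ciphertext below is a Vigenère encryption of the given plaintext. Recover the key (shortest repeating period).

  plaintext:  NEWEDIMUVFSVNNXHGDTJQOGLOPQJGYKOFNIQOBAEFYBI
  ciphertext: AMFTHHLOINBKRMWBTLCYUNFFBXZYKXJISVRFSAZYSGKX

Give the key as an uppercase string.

NIJPEZZU

  i= 0: A-N = 13 → N
  i= 1: M-E =  8 → I
  i= 2: F-W =  9 → J
  i= 3: T-E = 15 → P
  i= 4: H-D =  4 → E
  i= 5: H-I = 25 → Z
  i= 6: L-M = 25 → Z
  i= 7: O-U = 20 → U
  i= 8: I-V = 13 → N
  i= 9: N-F =  8 → I
  i=10: B-S =  9 → J
  i=11: K-V = 15 → P
  i=12: R-N =  4 → E
  i=13: M-N = 25 → Z
  i=14: W-X = 25 → Z
  i=15: B-H = 20 → U
  i=16: T-G = 13 → N
  i=17: L-D =  8 → I
  i=18: C-T =  9 → J
  i=19: Y-J = 15 → P
  i=20: U-Q =  4 → E
  i=21: N-O = 25 → Z
  i=22: F-G = 25 → Z
  i=23: F-L = 20 → U
  i=24: B-O = 13 → N
  i=25: X-P =  8 → I
  i=26: Z-Q =  9 → J
  i=27: Y-J = 15 → P
  i=28: K-G =  4 → E
  i=29: X-Y = 25 → Z
  i=30: J-K = 25 → Z
  i=31: I-O = 20 → U
  i=32: S-F = 13 → N
  i=33: V-N =  8 → I
  i=34: R-I =  9 → J
  i=35: F-Q = 15 → P
  i=36: S-O =  4 → E
  i=37: A-B = 25 → Z
  i=38: Z-A = 25 → Z
  i=39: Y-E = 20 → U
  i=40: S-F = 13 → N
  i=41: G-Y =  8 → I
  i=42: K-B =  9 → J
  i=43: X-I = 15 → P
  shifts repeat with period 8: NIJPEZZU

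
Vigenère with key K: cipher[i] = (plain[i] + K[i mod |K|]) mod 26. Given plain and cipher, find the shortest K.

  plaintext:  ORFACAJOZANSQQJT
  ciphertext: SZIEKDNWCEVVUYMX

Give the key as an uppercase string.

  i= 0: S-O =  4 → E
  i= 1: Z-R =  8 → I
  i= 2: I-F =  3 → D
  i= 3: E-A =  4 → E
  i= 4: K-C =  8 → I
  i= 5: D-A =  3 → D
  i= 6: N-J =  4 → E
  i= 7: W-O =  8 → I
  i= 8: C-Z =  3 → D
  i= 9: E-A =  4 → E
  i=10: V-N =  8 → I
  i=11: V-S =  3 → D
  i=12: U-Q =  4 → E
  i=13: Y-Q =  8 → I
  i=14: M-J =  3 → D
  i=15: X-T =  4 → E
  shifts repeat with period 3: EID

EID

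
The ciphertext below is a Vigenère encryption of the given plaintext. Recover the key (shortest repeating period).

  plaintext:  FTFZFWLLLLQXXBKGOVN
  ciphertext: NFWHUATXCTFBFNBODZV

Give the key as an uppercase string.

IMRIPE

  i= 0: N-F =  8 → I
  i= 1: F-T = 12 → M
  i= 2: W-F = 17 → R
  i= 3: H-Z =  8 → I
  i= 4: U-F = 15 → P
  i= 5: A-W =  4 → E
  i= 6: T-L =  8 → I
  i= 7: X-L = 12 → M
  i= 8: C-L = 17 → R
  i= 9: T-L =  8 → I
  i=10: F-Q = 15 → P
  i=11: B-X =  4 → E
  i=12: F-X =  8 → I
  i=13: N-B = 12 → M
  i=14: B-K = 17 → R
  i=15: O-G =  8 → I
  i=16: D-O = 15 → P
  i=17: Z-V =  4 → E
  i=18: V-N =  8 → I
  shifts repeat with period 6: IMRIPE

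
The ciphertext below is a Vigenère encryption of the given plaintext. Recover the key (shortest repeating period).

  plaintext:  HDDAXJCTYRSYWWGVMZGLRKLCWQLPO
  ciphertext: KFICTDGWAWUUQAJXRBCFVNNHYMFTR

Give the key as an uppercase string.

DCFCWUE

  i= 0: K-H =  3 → D
  i= 1: F-D =  2 → C
  i= 2: I-D =  5 → F
  i= 3: C-A =  2 → C
  i= 4: T-X = 22 → W
  i= 5: D-J = 20 → U
  i= 6: G-C =  4 → E
  i= 7: W-T =  3 → D
  i= 8: A-Y =  2 → C
  i= 9: W-R =  5 → F
  i=10: U-S =  2 → C
  i=11: U-Y = 22 → W
  i=12: Q-W = 20 → U
  i=13: A-W =  4 → E
  i=14: J-G =  3 → D
  i=15: X-V =  2 → C
  i=16: R-M =  5 → F
  i=17: B-Z =  2 → C
  i=18: C-G = 22 → W
  i=19: F-L = 20 → U
  i=20: V-R =  4 → E
  i=21: N-K =  3 → D
  i=22: N-L =  2 → C
  i=23: H-C =  5 → F
  i=24: Y-W =  2 → C
  i=25: M-Q = 22 → W
  i=26: F-L = 20 → U
  i=27: T-P =  4 → E
  i=28: R-O =  3 → D
  shifts repeat with period 7: DCFCWUE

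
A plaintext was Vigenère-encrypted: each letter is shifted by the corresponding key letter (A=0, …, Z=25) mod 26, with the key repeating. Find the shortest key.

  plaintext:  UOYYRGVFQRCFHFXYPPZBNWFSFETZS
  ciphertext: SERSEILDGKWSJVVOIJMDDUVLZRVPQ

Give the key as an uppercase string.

  i= 0: S-U = 24 → Y
  i= 1: E-O = 16 → Q
  i= 2: R-Y = 19 → T
  i= 3: S-Y = 20 → U
  i= 4: E-R = 13 → N
  i= 5: I-G =  2 → C
  i= 6: L-V = 16 → Q
  i= 7: D-F = 24 → Y
  i= 8: G-Q = 16 → Q
  i= 9: K-R = 19 → T
  i=10: W-C = 20 → U
  i=11: S-F = 13 → N
  i=12: J-H =  2 → C
  i=13: V-F = 16 → Q
  i=14: V-X = 24 → Y
  i=15: O-Y = 16 → Q
  i=16: I-P = 19 → T
  i=17: J-P = 20 → U
  i=18: M-Z = 13 → N
  i=19: D-B =  2 → C
  i=20: D-N = 16 → Q
  i=21: U-W = 24 → Y
  i=22: V-F = 16 → Q
  i=23: L-S = 19 → T
  i=24: Z-F = 20 → U
  i=25: R-E = 13 → N
  i=26: V-T =  2 → C
  i=27: P-Z = 16 → Q
  i=28: Q-S = 24 → Y
  shifts repeat with period 7: YQTUNCQ

YQTUNCQ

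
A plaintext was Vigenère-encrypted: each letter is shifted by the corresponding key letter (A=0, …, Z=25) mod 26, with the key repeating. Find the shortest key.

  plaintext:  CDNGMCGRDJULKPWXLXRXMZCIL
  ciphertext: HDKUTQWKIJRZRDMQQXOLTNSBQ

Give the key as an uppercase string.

FAXOHOQT

  i= 0: H-C =  5 → F
  i= 1: D-D =  0 → A
  i= 2: K-N = 23 → X
  i= 3: U-G = 14 → O
  i= 4: T-M =  7 → H
  i= 5: Q-C = 14 → O
  i= 6: W-G = 16 → Q
  i= 7: K-R = 19 → T
  i= 8: I-D =  5 → F
  i= 9: J-J =  0 → A
  i=10: R-U = 23 → X
  i=11: Z-L = 14 → O
  i=12: R-K =  7 → H
  i=13: D-P = 14 → O
  i=14: M-W = 16 → Q
  i=15: Q-X = 19 → T
  i=16: Q-L =  5 → F
  i=17: X-X =  0 → A
  i=18: O-R = 23 → X
  i=19: L-X = 14 → O
  i=20: T-M =  7 → H
  i=21: N-Z = 14 → O
  i=22: S-C = 16 → Q
  i=23: B-I = 19 → T
  i=24: Q-L =  5 → F
  shifts repeat with period 8: FAXOHOQT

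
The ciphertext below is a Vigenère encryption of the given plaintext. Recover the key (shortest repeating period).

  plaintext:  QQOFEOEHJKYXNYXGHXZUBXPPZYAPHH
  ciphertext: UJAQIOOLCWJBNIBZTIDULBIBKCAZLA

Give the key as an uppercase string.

  i= 0: U-Q =  4 → E
  i= 1: J-Q = 19 → T
  i= 2: A-O = 12 → M
  i= 3: Q-F = 11 → L
  i= 4: I-E =  4 → E
  i= 5: O-O =  0 → A
  i= 6: O-E = 10 → K
  i= 7: L-H =  4 → E
  i= 8: C-J = 19 → T
  i= 9: W-K = 12 → M
  i=10: J-Y = 11 → L
  i=11: B-X =  4 → E
  i=12: N-N =  0 → A
  i=13: I-Y = 10 → K
  i=14: B-X =  4 → E
  i=15: Z-G = 19 → T
  i=16: T-H = 12 → M
  i=17: I-X = 11 → L
  i=18: D-Z =  4 → E
  i=19: U-U =  0 → A
  i=20: L-B = 10 → K
  i=21: B-X =  4 → E
  i=22: I-P = 19 → T
  i=23: B-P = 12 → M
  i=24: K-Z = 11 → L
  i=25: C-Y =  4 → E
  i=26: A-A =  0 → A
  i=27: Z-P = 10 → K
  i=28: L-H =  4 → E
  i=29: A-H = 19 → T
  shifts repeat with period 7: ETMLEAK

ETMLEAK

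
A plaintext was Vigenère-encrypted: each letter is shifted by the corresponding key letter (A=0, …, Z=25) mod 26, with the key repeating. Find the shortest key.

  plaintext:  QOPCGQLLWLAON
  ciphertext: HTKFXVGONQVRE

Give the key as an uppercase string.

  i= 0: H-Q = 17 → R
  i= 1: T-O =  5 → F
  i= 2: K-P = 21 → V
  i= 3: F-C =  3 → D
  i= 4: X-G = 17 → R
  i= 5: V-Q =  5 → F
  i= 6: G-L = 21 → V
  i= 7: O-L =  3 → D
  i= 8: N-W = 17 → R
  i= 9: Q-L =  5 → F
  i=10: V-A = 21 → V
  i=11: R-O =  3 → D
  i=12: E-N = 17 → R
  shifts repeat with period 4: RFVD

RFVD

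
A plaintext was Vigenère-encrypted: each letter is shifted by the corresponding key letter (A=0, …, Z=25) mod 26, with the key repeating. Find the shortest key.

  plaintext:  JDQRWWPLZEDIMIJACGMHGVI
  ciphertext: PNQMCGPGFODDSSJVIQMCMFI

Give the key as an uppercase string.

GKAV

  i= 0: P-J =  6 → G
  i= 1: N-D = 10 → K
  i= 2: Q-Q =  0 → A
  i= 3: M-R = 21 → V
  i= 4: C-W =  6 → G
  i= 5: G-W = 10 → K
  i= 6: P-P =  0 → A
  i= 7: G-L = 21 → V
  i= 8: F-Z =  6 → G
  i= 9: O-E = 10 → K
  i=10: D-D =  0 → A
  i=11: D-I = 21 → V
  i=12: S-M =  6 → G
  i=13: S-I = 10 → K
  i=14: J-J =  0 → A
  i=15: V-A = 21 → V
  i=16: I-C =  6 → G
  i=17: Q-G = 10 → K
  i=18: M-M =  0 → A
  i=19: C-H = 21 → V
  i=20: M-G =  6 → G
  i=21: F-V = 10 → K
  i=22: I-I =  0 → A
  shifts repeat with period 4: GKAV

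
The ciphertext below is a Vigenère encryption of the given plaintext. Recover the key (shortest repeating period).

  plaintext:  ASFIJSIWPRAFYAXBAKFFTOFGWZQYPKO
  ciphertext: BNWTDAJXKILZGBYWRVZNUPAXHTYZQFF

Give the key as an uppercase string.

BVRLUIB

  i= 0: B-A =  1 → B
  i= 1: N-S = 21 → V
  i= 2: W-F = 17 → R
  i= 3: T-I = 11 → L
  i= 4: D-J = 20 → U
  i= 5: A-S =  8 → I
  i= 6: J-I =  1 → B
  i= 7: X-W =  1 → B
  i= 8: K-P = 21 → V
  i= 9: I-R = 17 → R
  i=10: L-A = 11 → L
  i=11: Z-F = 20 → U
  i=12: G-Y =  8 → I
  i=13: B-A =  1 → B
  i=14: Y-X =  1 → B
  i=15: W-B = 21 → V
  i=16: R-A = 17 → R
  i=17: V-K = 11 → L
  i=18: Z-F = 20 → U
  i=19: N-F =  8 → I
  i=20: U-T =  1 → B
  i=21: P-O =  1 → B
  i=22: A-F = 21 → V
  i=23: X-G = 17 → R
  i=24: H-W = 11 → L
  i=25: T-Z = 20 → U
  i=26: Y-Q =  8 → I
  i=27: Z-Y =  1 → B
  i=28: Q-P =  1 → B
  i=29: F-K = 21 → V
  i=30: F-O = 17 → R
  shifts repeat with period 7: BVRLUIB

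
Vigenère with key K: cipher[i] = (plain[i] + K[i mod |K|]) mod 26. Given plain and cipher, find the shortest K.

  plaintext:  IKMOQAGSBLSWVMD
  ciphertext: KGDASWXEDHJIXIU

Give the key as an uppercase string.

CWRM

  i= 0: K-I =  2 → C
  i= 1: G-K = 22 → W
  i= 2: D-M = 17 → R
  i= 3: A-O = 12 → M
  i= 4: S-Q =  2 → C
  i= 5: W-A = 22 → W
  i= 6: X-G = 17 → R
  i= 7: E-S = 12 → M
  i= 8: D-B =  2 → C
  i= 9: H-L = 22 → W
  i=10: J-S = 17 → R
  i=11: I-W = 12 → M
  i=12: X-V =  2 → C
  i=13: I-M = 22 → W
  i=14: U-D = 17 → R
  shifts repeat with period 4: CWRM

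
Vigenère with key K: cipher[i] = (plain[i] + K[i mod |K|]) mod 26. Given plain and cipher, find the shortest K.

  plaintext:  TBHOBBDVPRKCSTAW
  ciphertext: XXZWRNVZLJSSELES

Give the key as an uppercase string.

EWSIQMS

  i= 0: X-T =  4 → E
  i= 1: X-B = 22 → W
  i= 2: Z-H = 18 → S
  i= 3: W-O =  8 → I
  i= 4: R-B = 16 → Q
  i= 5: N-B = 12 → M
  i= 6: V-D = 18 → S
  i= 7: Z-V =  4 → E
  i= 8: L-P = 22 → W
  i= 9: J-R = 18 → S
  i=10: S-K =  8 → I
  i=11: S-C = 16 → Q
  i=12: E-S = 12 → M
  i=13: L-T = 18 → S
  i=14: E-A =  4 → E
  i=15: S-W = 22 → W
  shifts repeat with period 7: EWSIQMS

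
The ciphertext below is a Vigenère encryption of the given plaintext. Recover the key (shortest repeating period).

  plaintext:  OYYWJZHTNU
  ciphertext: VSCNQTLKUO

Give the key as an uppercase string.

  i= 0: V-O =  7 → H
  i= 1: S-Y = 20 → U
  i= 2: C-Y =  4 → E
  i= 3: N-W = 17 → R
  i= 4: Q-J =  7 → H
  i= 5: T-Z = 20 → U
  i= 6: L-H =  4 → E
  i= 7: K-T = 17 → R
  i= 8: U-N =  7 → H
  i= 9: O-U = 20 → U
  shifts repeat with period 4: HUER

HUER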